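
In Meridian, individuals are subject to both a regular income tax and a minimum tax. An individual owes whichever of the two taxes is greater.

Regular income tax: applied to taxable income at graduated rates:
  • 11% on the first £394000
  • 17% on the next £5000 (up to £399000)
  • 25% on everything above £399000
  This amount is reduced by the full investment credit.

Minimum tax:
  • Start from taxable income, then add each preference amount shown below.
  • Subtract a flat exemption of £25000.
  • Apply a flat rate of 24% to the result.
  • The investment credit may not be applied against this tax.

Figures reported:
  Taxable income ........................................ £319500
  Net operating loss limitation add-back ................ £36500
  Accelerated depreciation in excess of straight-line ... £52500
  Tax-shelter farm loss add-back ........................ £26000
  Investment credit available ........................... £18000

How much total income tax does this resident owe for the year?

Regular income tax:
  £319500 × 11% = £35145
  Less investment credit £18000 → £17145

Minimum tax:
  Adjusted income: £319500 + £36500 + £52500 + £26000 = £434500
  Less exemption £25000 → base £409500
  £409500 × 24% = £98280

£98280 > £17145, so the minimum tax is the binding amount.

£98280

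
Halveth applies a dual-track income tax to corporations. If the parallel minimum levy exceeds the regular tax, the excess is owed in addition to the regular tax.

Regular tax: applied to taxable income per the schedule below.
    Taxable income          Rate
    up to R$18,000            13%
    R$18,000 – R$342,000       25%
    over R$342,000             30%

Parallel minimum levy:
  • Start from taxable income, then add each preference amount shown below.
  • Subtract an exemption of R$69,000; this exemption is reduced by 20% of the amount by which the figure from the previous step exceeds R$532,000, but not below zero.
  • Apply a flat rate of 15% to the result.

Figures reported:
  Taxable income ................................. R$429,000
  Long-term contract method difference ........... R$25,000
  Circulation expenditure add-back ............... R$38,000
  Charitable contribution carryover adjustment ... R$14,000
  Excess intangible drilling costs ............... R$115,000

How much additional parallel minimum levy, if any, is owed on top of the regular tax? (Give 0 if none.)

Regular tax:
  R$18,000 × 13% = R$2,340
  R$324,000 × 25% = R$81,000
  R$87,000 × 30% = R$26,100
  → R$109,440

Parallel minimum levy:
  Adjusted income: R$429,000 + R$25,000 + R$38,000 + R$14,000 + R$115,000 = R$621,000
  Exemption: R$69,000 − 20% × (R$621,000 − R$532,000) = R$69,000 − R$17,800 = R$51,200
  Base: R$621,000 − R$51,200 = R$569,800
  R$569,800 × 15% = R$85,470

R$85,470 ≤ R$109,440, so no add-on is due.

R$0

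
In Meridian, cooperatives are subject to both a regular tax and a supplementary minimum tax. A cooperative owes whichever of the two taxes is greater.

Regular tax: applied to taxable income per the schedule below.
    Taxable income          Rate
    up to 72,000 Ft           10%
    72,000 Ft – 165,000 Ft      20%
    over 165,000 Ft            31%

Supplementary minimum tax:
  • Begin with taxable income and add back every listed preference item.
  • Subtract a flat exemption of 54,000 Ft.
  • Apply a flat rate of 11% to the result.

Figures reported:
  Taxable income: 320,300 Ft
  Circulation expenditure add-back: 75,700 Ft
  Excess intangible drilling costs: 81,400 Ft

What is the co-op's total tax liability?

73,943 Ft

Regular tax:
  72,000 Ft × 10% = 7,200 Ft
  93,000 Ft × 20% = 18,600 Ft
  155,300 Ft × 31% = 48,143 Ft
  → 73,943 Ft

Supplementary minimum tax:
  Adjusted income: 320,300 Ft + 75,700 Ft + 81,400 Ft = 477,400 Ft
  Less exemption 54,000 Ft → base 423,400 Ft
  423,400 Ft × 11% = 46,574 Ft

73,943 Ft > 46,574 Ft, so the regular tax governs.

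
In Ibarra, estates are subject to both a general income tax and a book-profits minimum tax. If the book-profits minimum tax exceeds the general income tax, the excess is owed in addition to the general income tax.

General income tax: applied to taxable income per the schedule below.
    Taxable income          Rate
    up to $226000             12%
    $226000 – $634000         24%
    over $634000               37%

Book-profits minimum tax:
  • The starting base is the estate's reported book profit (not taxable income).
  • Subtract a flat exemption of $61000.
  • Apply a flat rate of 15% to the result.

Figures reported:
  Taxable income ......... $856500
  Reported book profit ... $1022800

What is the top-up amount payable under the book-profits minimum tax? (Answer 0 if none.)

$0

General income tax:
  $226000 × 12% = $27120
  $408000 × 24% = $97920
  $222500 × 37% = $82325
  → $207365

Book-profits minimum tax:
  Base (reported book profit): $1022800
  Less exemption $61000 → base $961800
  $961800 × 15% = $144270

$144270 ≤ $207365, so no add-on is due.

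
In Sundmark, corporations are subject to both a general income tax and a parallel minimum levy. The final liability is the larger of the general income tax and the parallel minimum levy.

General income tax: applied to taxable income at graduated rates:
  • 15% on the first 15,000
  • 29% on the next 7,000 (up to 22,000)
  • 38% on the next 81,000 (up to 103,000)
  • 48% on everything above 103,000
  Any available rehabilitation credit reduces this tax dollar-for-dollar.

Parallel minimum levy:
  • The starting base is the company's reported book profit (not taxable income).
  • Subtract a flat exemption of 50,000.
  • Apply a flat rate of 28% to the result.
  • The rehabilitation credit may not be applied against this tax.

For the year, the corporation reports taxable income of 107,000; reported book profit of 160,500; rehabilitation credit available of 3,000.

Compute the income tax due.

Parallel minimum levy:
  Base (reported book profit): 160,500
  Less exemption 50,000 → base 110,500
  110,500 × 28% = 30,940

General income tax:
  15,000 × 15% = 2,250
  7,000 × 29% = 2,030
  81,000 × 38% = 30,780
  4,000 × 48% = 1,920
  → 36,980
  Less rehabilitation credit 3,000 → 33,980

33,980 > 30,940, so the general income tax governs.

33,980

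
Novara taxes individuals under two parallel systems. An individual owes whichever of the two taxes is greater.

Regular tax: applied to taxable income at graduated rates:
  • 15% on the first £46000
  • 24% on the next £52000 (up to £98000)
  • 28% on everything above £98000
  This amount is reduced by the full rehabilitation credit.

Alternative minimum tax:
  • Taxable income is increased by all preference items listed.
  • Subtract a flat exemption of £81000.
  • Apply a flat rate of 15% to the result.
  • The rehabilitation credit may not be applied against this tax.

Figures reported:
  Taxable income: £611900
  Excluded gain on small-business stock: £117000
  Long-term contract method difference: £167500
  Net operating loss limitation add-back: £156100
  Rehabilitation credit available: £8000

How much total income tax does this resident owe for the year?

Alternative minimum tax:
  Adjusted income: £611900 + £117000 + £167500 + £156100 = £1052500
  Less exemption £81000 → base £971500
  £971500 × 15% = £145725

Regular tax:
  £46000 × 15% = £6900
  £52000 × 24% = £12480
  £513900 × 28% = £143892
  → £163272
  Less rehabilitation credit £8000 → £155272

£155272 > £145725, so the regular tax governs.

£155272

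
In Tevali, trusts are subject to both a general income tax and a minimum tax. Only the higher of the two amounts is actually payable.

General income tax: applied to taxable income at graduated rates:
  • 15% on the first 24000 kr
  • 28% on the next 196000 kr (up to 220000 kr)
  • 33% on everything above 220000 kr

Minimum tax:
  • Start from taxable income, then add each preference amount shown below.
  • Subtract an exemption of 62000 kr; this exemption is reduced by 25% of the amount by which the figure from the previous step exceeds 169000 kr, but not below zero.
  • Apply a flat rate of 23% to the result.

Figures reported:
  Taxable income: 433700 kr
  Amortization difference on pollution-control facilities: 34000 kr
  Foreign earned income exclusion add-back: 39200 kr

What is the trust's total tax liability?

129001 kr

Minimum tax:
  Adjusted income: 433700 kr + 34000 kr + 39200 kr = 506900 kr
  Exemption: 25% × (506900 kr − 169000 kr) = 84475 kr ≥ 62000 kr, so the exemption is fully phased out
  Base: 506900 kr − 0 kr = 506900 kr
  506900 kr × 23% = 116587 kr

General income tax:
  24000 kr × 15% = 3600 kr
  196000 kr × 28% = 54880 kr
  213700 kr × 33% = 70521 kr
  → 129001 kr

129001 kr > 116587 kr, so the general income tax governs.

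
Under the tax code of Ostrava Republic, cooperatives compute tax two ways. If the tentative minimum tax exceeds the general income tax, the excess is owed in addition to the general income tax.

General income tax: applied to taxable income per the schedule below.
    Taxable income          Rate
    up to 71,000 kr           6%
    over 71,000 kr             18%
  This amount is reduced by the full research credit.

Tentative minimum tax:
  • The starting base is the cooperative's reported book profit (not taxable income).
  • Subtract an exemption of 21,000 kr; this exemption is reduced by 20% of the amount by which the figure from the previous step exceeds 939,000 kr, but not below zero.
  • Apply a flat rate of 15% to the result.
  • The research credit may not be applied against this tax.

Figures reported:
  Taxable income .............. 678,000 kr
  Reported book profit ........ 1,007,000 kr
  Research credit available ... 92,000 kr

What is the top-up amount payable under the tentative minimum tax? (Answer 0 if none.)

Tentative minimum tax:
  Base (reported book profit): 1,007,000 kr
  Exemption: 21,000 kr − 20% × (1,007,000 kr − 939,000 kr) = 21,000 kr − 13,600 kr = 7,400 kr
  Base: 1,007,000 kr − 7,400 kr = 999,600 kr
  999,600 kr × 15% = 149,940 kr

General income tax:
  71,000 kr × 6% = 4,260 kr
  607,000 kr × 18% = 109,260 kr
  → 113,520 kr
  Less research credit 92,000 kr → 21,520 kr

Excess of tentative minimum tax over general income tax: 149,940 kr − 21,520 kr = 128,420 kr.

128,420 kr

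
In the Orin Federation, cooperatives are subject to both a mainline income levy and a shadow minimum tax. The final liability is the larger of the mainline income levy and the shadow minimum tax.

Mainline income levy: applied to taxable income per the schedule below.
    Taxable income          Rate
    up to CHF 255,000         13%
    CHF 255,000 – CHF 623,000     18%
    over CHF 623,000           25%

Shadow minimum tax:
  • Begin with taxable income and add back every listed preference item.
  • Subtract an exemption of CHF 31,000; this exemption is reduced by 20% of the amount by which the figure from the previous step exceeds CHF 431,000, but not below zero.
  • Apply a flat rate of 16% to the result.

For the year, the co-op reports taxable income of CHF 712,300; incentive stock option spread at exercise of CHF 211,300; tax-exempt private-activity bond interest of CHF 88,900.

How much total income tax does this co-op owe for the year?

CHF 162,000

Mainline income levy:
  CHF 255,000 × 13% = CHF 33,150
  CHF 368,000 × 18% = CHF 66,240
  CHF 89,300 × 25% = CHF 22,325
  → CHF 121,715

Shadow minimum tax:
  Adjusted income: CHF 712,300 + CHF 211,300 + CHF 88,900 = CHF 1,012,500
  Exemption: 20% × (CHF 1,012,500 − CHF 431,000) = CHF 116,300 ≥ CHF 31,000, so the exemption is fully phased out
  Base: CHF 1,012,500 − CHF 0 = CHF 1,012,500
  CHF 1,012,500 × 16% = CHF 162,000

CHF 162,000 > CHF 121,715, so the shadow minimum tax is the binding amount.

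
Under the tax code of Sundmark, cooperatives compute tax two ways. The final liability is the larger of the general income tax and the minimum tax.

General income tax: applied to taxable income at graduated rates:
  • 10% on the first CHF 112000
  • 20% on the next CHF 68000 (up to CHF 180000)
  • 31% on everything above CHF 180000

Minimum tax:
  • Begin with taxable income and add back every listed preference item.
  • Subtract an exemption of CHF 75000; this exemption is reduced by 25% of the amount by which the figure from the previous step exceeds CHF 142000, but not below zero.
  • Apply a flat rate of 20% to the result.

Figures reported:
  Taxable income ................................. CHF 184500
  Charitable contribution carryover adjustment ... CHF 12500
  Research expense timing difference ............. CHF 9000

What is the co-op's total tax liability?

CHF 29400

Minimum tax:
  Adjusted income: CHF 184500 + CHF 12500 + CHF 9000 = CHF 206000
  Exemption: CHF 75000 − 25% × (CHF 206000 − CHF 142000) = CHF 75000 − CHF 16000 = CHF 59000
  Base: CHF 206000 − CHF 59000 = CHF 147000
  CHF 147000 × 20% = CHF 29400

General income tax:
  CHF 112000 × 10% = CHF 11200
  CHF 68000 × 20% = CHF 13600
  CHF 4500 × 31% = CHF 1395
  → CHF 26195

CHF 29400 > CHF 26195, so the minimum tax is the binding amount.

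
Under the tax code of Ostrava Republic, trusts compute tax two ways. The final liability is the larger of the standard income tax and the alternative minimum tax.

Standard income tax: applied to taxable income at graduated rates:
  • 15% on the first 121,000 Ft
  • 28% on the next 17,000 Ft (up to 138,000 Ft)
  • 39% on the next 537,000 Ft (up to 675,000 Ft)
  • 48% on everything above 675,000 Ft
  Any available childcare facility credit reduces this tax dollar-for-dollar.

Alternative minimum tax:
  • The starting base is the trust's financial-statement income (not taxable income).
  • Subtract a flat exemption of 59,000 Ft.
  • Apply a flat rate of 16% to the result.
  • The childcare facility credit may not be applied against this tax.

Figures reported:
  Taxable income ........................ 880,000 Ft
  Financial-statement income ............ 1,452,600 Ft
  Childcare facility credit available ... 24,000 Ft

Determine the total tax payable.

Alternative minimum tax:
  Base (financial-statement income): 1,452,600 Ft
  Less exemption 59,000 Ft → base 1,393,600 Ft
  1,393,600 Ft × 16% = 222,976 Ft

Standard income tax:
  121,000 Ft × 15% = 18,150 Ft
  17,000 Ft × 28% = 4,760 Ft
  537,000 Ft × 39% = 209,430 Ft
  205,000 Ft × 48% = 98,400 Ft
  → 330,740 Ft
  Less childcare facility credit 24,000 Ft → 306,740 Ft

306,740 Ft > 222,976 Ft, so the standard income tax governs.

306,740 Ft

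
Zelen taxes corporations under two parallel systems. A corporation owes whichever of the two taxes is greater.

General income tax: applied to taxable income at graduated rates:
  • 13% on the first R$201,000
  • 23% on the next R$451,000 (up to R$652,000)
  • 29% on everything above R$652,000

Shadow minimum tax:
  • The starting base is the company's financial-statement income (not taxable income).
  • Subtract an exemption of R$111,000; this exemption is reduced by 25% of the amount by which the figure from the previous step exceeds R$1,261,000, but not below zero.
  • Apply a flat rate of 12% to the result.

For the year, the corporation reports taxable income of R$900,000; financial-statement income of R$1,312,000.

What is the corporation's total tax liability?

R$201,780

General income tax:
  R$201,000 × 13% = R$26,130
  R$451,000 × 23% = R$103,730
  R$248,000 × 29% = R$71,920
  → R$201,780

Shadow minimum tax:
  Base (financial-statement income): R$1,312,000
  Exemption: R$111,000 − 25% × (R$1,312,000 − R$1,261,000) = R$111,000 − R$12,750 = R$98,250
  Base: R$1,312,000 − R$98,250 = R$1,213,750
  R$1,213,750 × 12% = R$145,650

R$201,780 > R$145,650, so the general income tax governs.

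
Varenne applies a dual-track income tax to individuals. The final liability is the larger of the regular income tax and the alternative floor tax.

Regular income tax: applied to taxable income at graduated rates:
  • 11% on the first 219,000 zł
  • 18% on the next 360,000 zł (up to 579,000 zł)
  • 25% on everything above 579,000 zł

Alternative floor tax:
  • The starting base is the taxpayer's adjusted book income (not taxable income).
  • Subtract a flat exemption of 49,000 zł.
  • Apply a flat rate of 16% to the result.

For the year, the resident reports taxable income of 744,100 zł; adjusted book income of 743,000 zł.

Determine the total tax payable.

Alternative floor tax:
  Base (adjusted book income): 743,000 zł
  Less exemption 49,000 zł → base 694,000 zł
  694,000 zł × 16% = 111,040 zł

Regular income tax:
  219,000 zł × 11% = 24,090 zł
  360,000 zł × 18% = 64,800 zł
  165,100 zł × 25% = 41,275 zł
  → 130,165 zł

130,165 zł > 111,040 zł, so the regular income tax governs.

130,165 zł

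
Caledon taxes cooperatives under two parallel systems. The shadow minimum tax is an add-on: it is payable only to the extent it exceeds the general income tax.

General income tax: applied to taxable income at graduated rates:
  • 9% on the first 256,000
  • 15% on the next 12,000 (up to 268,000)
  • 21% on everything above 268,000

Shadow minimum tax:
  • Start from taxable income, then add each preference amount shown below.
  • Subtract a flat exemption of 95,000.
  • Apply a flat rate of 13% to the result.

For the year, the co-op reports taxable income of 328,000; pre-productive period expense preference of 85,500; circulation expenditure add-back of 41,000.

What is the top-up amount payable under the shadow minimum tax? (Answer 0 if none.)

9,295

General income tax:
  256,000 × 9% = 23,040
  12,000 × 15% = 1,800
  60,000 × 21% = 12,600
  → 37,440

Shadow minimum tax:
  Adjusted income: 328,000 + 85,500 + 41,000 = 454,500
  Less exemption 95,000 → base 359,500
  359,500 × 13% = 46,735

Excess of shadow minimum tax over general income tax: 46,735 − 37,440 = 9,295.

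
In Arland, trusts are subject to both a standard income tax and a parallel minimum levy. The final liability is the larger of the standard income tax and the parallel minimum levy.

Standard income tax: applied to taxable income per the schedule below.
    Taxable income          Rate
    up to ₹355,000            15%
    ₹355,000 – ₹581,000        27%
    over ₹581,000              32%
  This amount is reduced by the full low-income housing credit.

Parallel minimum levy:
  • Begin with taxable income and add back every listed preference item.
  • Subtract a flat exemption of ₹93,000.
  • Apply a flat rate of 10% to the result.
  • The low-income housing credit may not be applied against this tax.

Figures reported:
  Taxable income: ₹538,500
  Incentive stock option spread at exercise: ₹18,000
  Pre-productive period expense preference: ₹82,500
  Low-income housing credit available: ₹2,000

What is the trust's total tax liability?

Standard income tax:
  ₹355,000 × 15% = ₹53,250
  ₹183,500 × 27% = ₹49,545
  → ₹102,795
  Less low-income housing credit ₹2,000 → ₹100,795

Parallel minimum levy:
  Adjusted income: ₹538,500 + ₹18,000 + ₹82,500 = ₹639,000
  Less exemption ₹93,000 → base ₹546,000
  ₹546,000 × 10% = ₹54,600

₹100,795 > ₹54,600, so the standard income tax governs.

₹100,795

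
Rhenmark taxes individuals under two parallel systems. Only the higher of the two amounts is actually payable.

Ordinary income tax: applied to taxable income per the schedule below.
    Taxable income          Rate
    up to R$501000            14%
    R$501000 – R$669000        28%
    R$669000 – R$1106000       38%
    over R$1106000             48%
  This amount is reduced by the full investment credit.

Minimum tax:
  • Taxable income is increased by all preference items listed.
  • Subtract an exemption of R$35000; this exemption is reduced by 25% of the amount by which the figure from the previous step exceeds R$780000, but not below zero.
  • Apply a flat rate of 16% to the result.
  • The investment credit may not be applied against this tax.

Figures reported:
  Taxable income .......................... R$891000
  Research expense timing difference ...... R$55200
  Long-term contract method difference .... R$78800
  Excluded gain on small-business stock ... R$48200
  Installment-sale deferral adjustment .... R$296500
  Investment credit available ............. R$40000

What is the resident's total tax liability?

Minimum tax:
  Adjusted income: R$891000 + R$55200 + R$78800 + R$48200 + R$296500 = R$1369700
  Exemption: 25% × (R$1369700 − R$780000) = R$147425 ≥ R$35000, so the exemption is fully phased out
  Base: R$1369700 − R$0 = R$1369700
  R$1369700 × 16% = R$219152

Ordinary income tax:
  R$501000 × 14% = R$70140
  R$168000 × 28% = R$47040
  R$222000 × 38% = R$84360
  → R$201540
  Less investment credit R$40000 → R$161540

R$219152 > R$161540, so the minimum tax is the binding amount.

R$219152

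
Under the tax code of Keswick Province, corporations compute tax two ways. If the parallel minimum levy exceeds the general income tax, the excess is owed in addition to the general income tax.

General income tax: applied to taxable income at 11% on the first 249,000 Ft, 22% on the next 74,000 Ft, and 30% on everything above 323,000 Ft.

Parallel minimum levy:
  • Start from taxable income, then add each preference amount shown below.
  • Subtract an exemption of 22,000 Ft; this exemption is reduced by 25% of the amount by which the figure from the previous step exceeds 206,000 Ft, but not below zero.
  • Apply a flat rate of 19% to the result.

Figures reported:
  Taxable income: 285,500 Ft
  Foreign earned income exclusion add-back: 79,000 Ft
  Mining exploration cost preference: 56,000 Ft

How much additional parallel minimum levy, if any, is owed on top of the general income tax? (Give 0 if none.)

General income tax:
  249,000 Ft × 11% = 27,390 Ft
  36,500 Ft × 22% = 8,030 Ft
  → 35,420 Ft

Parallel minimum levy:
  Adjusted income: 285,500 Ft + 79,000 Ft + 56,000 Ft = 420,500 Ft
  Exemption: 25% × (420,500 Ft − 206,000 Ft) = 53,625 Ft ≥ 22,000 Ft, so the exemption is fully phased out
  Base: 420,500 Ft − 0 Ft = 420,500 Ft
  420,500 Ft × 19% = 79,895 Ft

Excess of parallel minimum levy over general income tax: 79,895 Ft − 35,420 Ft = 44,475 Ft.

44,475 Ft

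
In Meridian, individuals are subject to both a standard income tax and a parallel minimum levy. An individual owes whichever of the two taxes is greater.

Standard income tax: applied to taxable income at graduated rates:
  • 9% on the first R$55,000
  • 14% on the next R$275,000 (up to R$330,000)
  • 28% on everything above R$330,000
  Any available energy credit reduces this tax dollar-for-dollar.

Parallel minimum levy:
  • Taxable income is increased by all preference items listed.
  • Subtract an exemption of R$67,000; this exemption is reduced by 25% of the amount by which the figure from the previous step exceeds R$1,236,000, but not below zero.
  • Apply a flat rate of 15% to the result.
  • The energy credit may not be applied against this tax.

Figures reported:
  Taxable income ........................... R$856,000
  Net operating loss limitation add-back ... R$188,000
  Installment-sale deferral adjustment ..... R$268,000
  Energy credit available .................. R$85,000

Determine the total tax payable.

R$189,600

Standard income tax:
  R$55,000 × 9% = R$4,950
  R$275,000 × 14% = R$38,500
  R$526,000 × 28% = R$147,280
  → R$190,730
  Less energy credit R$85,000 → R$105,730

Parallel minimum levy:
  Adjusted income: R$856,000 + R$188,000 + R$268,000 = R$1,312,000
  Exemption: R$67,000 − 25% × (R$1,312,000 − R$1,236,000) = R$67,000 − R$19,000 = R$48,000
  Base: R$1,312,000 − R$48,000 = R$1,264,000
  R$1,264,000 × 15% = R$189,600

R$189,600 > R$105,730, so the parallel minimum levy is the binding amount.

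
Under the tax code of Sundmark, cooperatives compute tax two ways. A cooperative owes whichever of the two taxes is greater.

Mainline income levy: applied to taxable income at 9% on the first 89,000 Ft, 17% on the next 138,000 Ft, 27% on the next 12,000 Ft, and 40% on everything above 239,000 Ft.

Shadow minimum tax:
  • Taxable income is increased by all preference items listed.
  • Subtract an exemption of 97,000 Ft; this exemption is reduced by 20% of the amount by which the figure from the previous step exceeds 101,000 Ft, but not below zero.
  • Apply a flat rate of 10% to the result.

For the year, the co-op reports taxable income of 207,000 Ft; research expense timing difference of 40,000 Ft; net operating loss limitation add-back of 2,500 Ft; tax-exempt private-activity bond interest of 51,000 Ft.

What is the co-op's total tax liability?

28,070 Ft

Shadow minimum tax:
  Adjusted income: 207,000 Ft + 40,000 Ft + 2,500 Ft + 51,000 Ft = 300,500 Ft
  Exemption: 97,000 Ft − 20% × (300,500 Ft − 101,000 Ft) = 97,000 Ft − 39,900 Ft = 57,100 Ft
  Base: 300,500 Ft − 57,100 Ft = 243,400 Ft
  243,400 Ft × 10% = 24,340 Ft

Mainline income levy:
  89,000 Ft × 9% = 8,010 Ft
  118,000 Ft × 17% = 20,060 Ft
  → 28,070 Ft

28,070 Ft > 24,340 Ft, so the mainline income levy governs.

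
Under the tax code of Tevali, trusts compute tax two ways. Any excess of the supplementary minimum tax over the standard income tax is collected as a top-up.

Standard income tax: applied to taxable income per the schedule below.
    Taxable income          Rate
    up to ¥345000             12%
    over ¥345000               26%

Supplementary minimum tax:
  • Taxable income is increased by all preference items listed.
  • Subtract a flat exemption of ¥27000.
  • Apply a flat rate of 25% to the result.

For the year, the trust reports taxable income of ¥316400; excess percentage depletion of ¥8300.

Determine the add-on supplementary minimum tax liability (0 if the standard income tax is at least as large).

¥36457

Standard income tax:
  ¥316400 × 12% = ¥37968

Supplementary minimum tax:
  Adjusted income: ¥316400 + ¥8300 = ¥324700
  Less exemption ¥27000 → base ¥297700
  ¥297700 × 25% = ¥74425

Excess of supplementary minimum tax over standard income tax: ¥74425 − ¥37968 = ¥36457.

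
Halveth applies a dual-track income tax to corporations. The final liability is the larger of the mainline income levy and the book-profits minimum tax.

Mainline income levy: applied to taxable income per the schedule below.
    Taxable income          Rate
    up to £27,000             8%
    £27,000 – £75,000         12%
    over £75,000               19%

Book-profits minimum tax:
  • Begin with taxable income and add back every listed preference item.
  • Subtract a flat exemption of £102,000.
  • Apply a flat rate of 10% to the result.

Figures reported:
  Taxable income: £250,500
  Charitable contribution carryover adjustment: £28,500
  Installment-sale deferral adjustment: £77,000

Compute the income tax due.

£41,265

Book-profits minimum tax:
  Adjusted income: £250,500 + £28,500 + £77,000 = £356,000
  Less exemption £102,000 → base £254,000
  £254,000 × 10% = £25,400

Mainline income levy:
  £27,000 × 8% = £2,160
  £48,000 × 12% = £5,760
  £175,500 × 19% = £33,345
  → £41,265

£41,265 > £25,400, so the mainline income levy governs.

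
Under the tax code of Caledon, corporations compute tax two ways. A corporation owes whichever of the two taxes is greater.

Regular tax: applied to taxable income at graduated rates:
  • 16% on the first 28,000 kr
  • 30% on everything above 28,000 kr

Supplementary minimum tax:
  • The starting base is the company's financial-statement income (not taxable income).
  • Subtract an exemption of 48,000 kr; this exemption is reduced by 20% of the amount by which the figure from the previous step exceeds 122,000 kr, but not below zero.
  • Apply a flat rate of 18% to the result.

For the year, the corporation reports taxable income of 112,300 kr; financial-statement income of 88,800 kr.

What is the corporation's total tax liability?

29,770 kr

Supplementary minimum tax:
  Base (financial-statement income): 88,800 kr
  Exemption: 88,800 kr ≤ 122,000 kr, so full 48,000 kr applies
  Base: 88,800 kr − 48,000 kr = 40,800 kr
  40,800 kr × 18% = 7,344 kr

Regular tax:
  28,000 kr × 16% = 4,480 kr
  84,300 kr × 30% = 25,290 kr
  → 29,770 kr

29,770 kr > 7,344 kr, so the regular tax governs.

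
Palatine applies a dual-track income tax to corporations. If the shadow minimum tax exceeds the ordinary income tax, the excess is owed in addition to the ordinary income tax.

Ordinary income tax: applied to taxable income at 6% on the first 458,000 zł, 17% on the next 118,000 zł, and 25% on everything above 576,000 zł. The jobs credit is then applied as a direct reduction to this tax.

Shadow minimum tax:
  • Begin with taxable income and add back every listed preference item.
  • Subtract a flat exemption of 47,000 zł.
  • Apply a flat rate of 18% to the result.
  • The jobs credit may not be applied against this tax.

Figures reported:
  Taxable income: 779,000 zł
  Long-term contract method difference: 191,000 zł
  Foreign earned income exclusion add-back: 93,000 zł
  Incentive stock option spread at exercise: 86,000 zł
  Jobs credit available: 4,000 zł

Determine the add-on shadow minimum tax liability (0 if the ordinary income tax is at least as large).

104,070 zł

Ordinary income tax:
  458,000 zł × 6% = 27,480 zł
  118,000 zł × 17% = 20,060 zł
  203,000 zł × 25% = 50,750 zł
  → 98,290 zł
  Less jobs credit 4,000 zł → 94,290 zł

Shadow minimum tax:
  Adjusted income: 779,000 zł + 191,000 zł + 93,000 zł + 86,000 zł = 1,149,000 zł
  Less exemption 47,000 zł → base 1,102,000 zł
  1,102,000 zł × 18% = 198,360 zł

Excess of shadow minimum tax over ordinary income tax: 198,360 zł − 94,290 zł = 104,070 zł.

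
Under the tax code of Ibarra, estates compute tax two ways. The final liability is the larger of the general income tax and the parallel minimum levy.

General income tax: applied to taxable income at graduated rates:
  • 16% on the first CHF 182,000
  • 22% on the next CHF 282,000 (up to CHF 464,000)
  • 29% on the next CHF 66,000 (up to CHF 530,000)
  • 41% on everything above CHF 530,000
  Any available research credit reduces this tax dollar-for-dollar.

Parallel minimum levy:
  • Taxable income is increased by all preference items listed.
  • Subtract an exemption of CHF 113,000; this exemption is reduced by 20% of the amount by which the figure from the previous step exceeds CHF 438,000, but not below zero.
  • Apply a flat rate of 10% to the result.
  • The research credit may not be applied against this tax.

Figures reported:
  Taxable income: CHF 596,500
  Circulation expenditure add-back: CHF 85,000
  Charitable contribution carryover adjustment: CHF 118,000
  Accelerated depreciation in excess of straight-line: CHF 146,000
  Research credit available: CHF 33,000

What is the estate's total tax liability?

CHF 104,565

Parallel minimum levy:
  Adjusted income: CHF 596,500 + CHF 85,000 + CHF 118,000 + CHF 146,000 = CHF 945,500
  Exemption: CHF 113,000 − 20% × (CHF 945,500 − CHF 438,000) = CHF 113,000 − CHF 101,500 = CHF 11,500
  Base: CHF 945,500 − CHF 11,500 = CHF 934,000
  CHF 934,000 × 10% = CHF 93,400

General income tax:
  CHF 182,000 × 16% = CHF 29,120
  CHF 282,000 × 22% = CHF 62,040
  CHF 66,000 × 29% = CHF 19,140
  CHF 66,500 × 41% = CHF 27,265
  → CHF 137,565
  Less research credit CHF 33,000 → CHF 104,565

CHF 104,565 > CHF 93,400, so the general income tax governs.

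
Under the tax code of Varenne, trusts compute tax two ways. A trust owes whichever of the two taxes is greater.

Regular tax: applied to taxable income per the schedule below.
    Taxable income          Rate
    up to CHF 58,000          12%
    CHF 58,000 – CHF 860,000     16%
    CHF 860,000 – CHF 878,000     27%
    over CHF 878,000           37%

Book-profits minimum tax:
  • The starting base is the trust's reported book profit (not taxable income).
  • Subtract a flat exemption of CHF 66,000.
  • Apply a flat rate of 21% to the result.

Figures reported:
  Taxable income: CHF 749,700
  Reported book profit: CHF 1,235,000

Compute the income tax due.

Book-profits minimum tax:
  Base (reported book profit): CHF 1,235,000
  Less exemption CHF 66,000 → base CHF 1,169,000
  CHF 1,169,000 × 21% = CHF 245,490

Regular tax:
  CHF 58,000 × 12% = CHF 6,960
  CHF 691,700 × 16% = CHF 110,672
  → CHF 117,632

CHF 245,490 > CHF 117,632, so the book-profits minimum tax is the binding amount.

CHF 245,490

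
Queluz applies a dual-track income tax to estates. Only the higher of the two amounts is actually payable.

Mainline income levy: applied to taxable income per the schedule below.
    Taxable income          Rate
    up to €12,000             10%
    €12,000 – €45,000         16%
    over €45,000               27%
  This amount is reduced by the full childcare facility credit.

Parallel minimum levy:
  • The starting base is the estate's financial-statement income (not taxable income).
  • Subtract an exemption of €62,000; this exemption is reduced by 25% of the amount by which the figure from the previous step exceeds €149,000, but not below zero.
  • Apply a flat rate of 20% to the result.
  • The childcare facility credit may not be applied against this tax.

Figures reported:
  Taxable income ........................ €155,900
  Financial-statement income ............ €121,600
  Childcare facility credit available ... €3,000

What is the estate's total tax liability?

€33,423

Mainline income levy:
  €12,000 × 10% = €1,200
  €33,000 × 16% = €5,280
  €110,900 × 27% = €29,943
  → €36,423
  Less childcare facility credit €3,000 → €33,423

Parallel minimum levy:
  Base (financial-statement income): €121,600
  Exemption: €121,600 ≤ €149,000, so full €62,000 applies
  Base: €121,600 − €62,000 = €59,600
  €59,600 × 20% = €11,920

€33,423 > €11,920, so the mainline income levy governs.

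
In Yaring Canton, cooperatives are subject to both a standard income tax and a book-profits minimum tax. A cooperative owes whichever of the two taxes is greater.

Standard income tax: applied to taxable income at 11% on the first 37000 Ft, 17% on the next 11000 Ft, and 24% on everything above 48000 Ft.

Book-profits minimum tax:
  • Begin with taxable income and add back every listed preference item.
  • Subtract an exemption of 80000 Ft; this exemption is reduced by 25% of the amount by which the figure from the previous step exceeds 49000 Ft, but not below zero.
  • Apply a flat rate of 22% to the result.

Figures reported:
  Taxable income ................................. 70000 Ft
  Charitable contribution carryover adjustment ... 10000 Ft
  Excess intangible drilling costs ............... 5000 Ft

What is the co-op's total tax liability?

11220 Ft

Book-profits minimum tax:
  Adjusted income: 70000 Ft + 10000 Ft + 5000 Ft = 85000 Ft
  Exemption: 80000 Ft − 25% × (85000 Ft − 49000 Ft) = 80000 Ft − 9000 Ft = 71000 Ft
  Base: 85000 Ft − 71000 Ft = 14000 Ft
  14000 Ft × 22% = 3080 Ft

Standard income tax:
  37000 Ft × 11% = 4070 Ft
  11000 Ft × 17% = 1870 Ft
  22000 Ft × 24% = 5280 Ft
  → 11220 Ft

11220 Ft > 3080 Ft, so the standard income tax governs.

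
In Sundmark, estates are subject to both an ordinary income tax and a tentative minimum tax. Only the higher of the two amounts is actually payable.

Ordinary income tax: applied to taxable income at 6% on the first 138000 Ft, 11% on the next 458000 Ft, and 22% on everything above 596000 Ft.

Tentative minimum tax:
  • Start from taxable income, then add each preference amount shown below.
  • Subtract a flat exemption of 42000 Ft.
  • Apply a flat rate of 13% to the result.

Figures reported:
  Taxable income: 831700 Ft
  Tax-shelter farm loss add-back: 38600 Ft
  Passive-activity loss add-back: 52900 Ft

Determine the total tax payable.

Tentative minimum tax:
  Adjusted income: 831700 Ft + 38600 Ft + 52900 Ft = 923200 Ft
  Less exemption 42000 Ft → base 881200 Ft
  881200 Ft × 13% = 114556 Ft

Ordinary income tax:
  138000 Ft × 6% = 8280 Ft
  458000 Ft × 11% = 50380 Ft
  235700 Ft × 22% = 51854 Ft
  → 110514 Ft

114556 Ft > 110514 Ft, so the tentative minimum tax is the binding amount.

114556 Ft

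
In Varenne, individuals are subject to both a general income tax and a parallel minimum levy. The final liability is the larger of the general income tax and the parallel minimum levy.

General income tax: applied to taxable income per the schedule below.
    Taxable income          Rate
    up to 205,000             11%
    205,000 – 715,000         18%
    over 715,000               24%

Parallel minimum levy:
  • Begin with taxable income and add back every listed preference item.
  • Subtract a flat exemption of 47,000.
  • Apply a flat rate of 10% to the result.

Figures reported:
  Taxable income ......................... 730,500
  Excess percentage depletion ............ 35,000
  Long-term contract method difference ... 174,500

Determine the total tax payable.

118,070

General income tax:
  205,000 × 11% = 22,550
  510,000 × 18% = 91,800
  15,500 × 24% = 3,720
  → 118,070

Parallel minimum levy:
  Adjusted income: 730,500 + 35,000 + 174,500 = 940,000
  Less exemption 47,000 → base 893,000
  893,000 × 10% = 89,300

118,070 > 89,300, so the general income tax governs.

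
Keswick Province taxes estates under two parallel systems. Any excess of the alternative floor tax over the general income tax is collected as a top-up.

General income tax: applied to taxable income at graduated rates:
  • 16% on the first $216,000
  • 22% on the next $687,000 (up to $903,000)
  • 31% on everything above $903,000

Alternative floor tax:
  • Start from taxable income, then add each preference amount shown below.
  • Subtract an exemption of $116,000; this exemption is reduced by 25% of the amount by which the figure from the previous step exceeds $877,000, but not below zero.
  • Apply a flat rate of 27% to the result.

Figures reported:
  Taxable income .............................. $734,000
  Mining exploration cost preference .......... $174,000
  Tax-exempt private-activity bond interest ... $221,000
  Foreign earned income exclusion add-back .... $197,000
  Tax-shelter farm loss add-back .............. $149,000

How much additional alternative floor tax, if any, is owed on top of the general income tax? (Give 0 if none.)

$249,730

General income tax:
  $216,000 × 16% = $34,560
  $518,000 × 22% = $113,960
  → $148,520

Alternative floor tax:
  Adjusted income: $734,000 + $174,000 + $221,000 + $197,000 + $149,000 = $1,475,000
  Exemption: 25% × ($1,475,000 − $877,000) = $149,500 ≥ $116,000, so the exemption is fully phased out
  Base: $1,475,000 − $0 = $1,475,000
  $1,475,000 × 27% = $398,250

Excess of alternative floor tax over general income tax: $398,250 − $148,520 = $249,730.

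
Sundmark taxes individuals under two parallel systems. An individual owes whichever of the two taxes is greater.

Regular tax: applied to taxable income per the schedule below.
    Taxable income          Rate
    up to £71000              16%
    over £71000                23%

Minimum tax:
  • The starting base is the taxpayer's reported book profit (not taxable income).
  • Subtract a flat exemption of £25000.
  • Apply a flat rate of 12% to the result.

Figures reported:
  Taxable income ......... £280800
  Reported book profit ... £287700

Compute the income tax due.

£59614

Minimum tax:
  Base (reported book profit): £287700
  Less exemption £25000 → base £262700
  £262700 × 12% = £31524

Regular tax:
  £71000 × 16% = £11360
  £209800 × 23% = £48254
  → £59614

£59614 > £31524, so the regular tax governs.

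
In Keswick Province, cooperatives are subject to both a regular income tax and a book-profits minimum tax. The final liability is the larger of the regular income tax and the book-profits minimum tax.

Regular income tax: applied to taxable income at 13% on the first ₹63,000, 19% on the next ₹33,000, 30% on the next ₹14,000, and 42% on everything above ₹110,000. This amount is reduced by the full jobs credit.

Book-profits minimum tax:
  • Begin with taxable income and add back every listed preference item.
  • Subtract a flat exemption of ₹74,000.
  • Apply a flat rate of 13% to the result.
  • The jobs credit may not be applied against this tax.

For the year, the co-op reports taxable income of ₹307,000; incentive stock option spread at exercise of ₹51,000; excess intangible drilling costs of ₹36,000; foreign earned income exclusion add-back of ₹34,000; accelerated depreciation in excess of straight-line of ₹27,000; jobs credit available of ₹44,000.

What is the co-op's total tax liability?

₹57,400

Regular income tax:
  ₹63,000 × 13% = ₹8,190
  ₹33,000 × 19% = ₹6,270
  ₹14,000 × 30% = ₹4,200
  ₹197,000 × 42% = ₹82,740
  → ₹101,400
  Less jobs credit ₹44,000 → ₹57,400

Book-profits minimum tax:
  Adjusted income: ₹307,000 + ₹51,000 + ₹36,000 + ₹34,000 + ₹27,000 = ₹455,000
  Less exemption ₹74,000 → base ₹381,000
  ₹381,000 × 13% = ₹49,530

₹57,400 > ₹49,530, so the regular income tax governs.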